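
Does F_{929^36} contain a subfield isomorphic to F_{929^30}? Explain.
No: F_{929^30} is not a subfield of F_{929^36}

F_{p^m} embeds in F_{p^n} iff m | n. Here 30 ∤ 36 (since 36 = 1·30 + 6 with remainder 6 ≠ 0), so F_{929^30} is not a subfield of F_{929^36}. Equivalently: if it were, the tower law would give 30 = [F_{929^30}:F_929] dividing [F_{929^36}:F_929] = 36, contradiction.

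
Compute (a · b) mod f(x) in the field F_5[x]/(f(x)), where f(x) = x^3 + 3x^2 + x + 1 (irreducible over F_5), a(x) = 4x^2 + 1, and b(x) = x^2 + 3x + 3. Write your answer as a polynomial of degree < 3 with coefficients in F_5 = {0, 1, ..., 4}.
a · b ≡ 4x^2 + 4x + 3 (mod f(x))

Multiply in F_5[x]: a(x)·b(x) = (4x^2 + 1)·(x^2 + 3x + 3) = 4x^4 + 2x^3 + 3x^2 + 3x + 3. This has degree ≥ 3, so divide by f(x) over F_5: 4x^4 + 2x^3 + 3x^2 + 3x + 3 = (4x)·(x^3 + 3x^2 + x + 1) + (4x^2 + 4x + 3). Hence a·b ≡ 4x^2 + 4x + 3 (mod f). (F_5[x]/(f) is a field with 5^3 = 125 elements since f is irreducible of degree 3.)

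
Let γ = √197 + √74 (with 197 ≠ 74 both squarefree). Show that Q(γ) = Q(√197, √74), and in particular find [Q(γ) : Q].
[Q(γ) : Q] = 4 (equivalently, Q(γ) = Q(√197, √74))

Obviously Q(γ) ⊆ Q(√197, √74), and [Q(√197, √74):Q] = 4 (since 197, 74 are distinct squarefree integers > 1 with 14578 not a perfect square). To show equality we compute the minimal polynomial of γ. From γ = √197 + √74: γ^2 = 197 + 2√(14578) + 74 = 271 + 2√(14578), so γ^2 - 271 = 2√(14578); squaring, (γ^2 - 271)^2 = 4·14578, i.e. γ^4 - 542γ^2 + 73441 - 58312 = 0, i.e. γ^4 - 542γ^2 + 15129 = 0. So γ is a root of x^4 - 542x^2 + 15129. This polynomial is irreducible over Q: it has no rational root (each ±√197 ± √74 is irrational), and any factorization into two quadratics over Q would force √(14578) ∈ Q (pairing opposite roots) or √197, √74 ∈ Q (other pairings), all impossible. Hence [Q(γ):Q] = 4 = [Q(√197, √74):Q], so Q(γ) = Q(√197, √74).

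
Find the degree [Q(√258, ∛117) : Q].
[Q(√258, ∛117) : Q] = 6

Let L = Q(√258, ∛117). Since Q(√258) ⊂ L and [Q(√258):Q] = 2, the tower law gives 2 | [L:Q]. Likewise Q(∛117) ⊂ L with [Q(∛117):Q] = 3 (because 117 is not a perfect cube), so 3 | [L:Q]. As gcd(2,3) = 1, [L:Q] is divisible by 6. Conversely L is generated over Q by √258 and ∛117, so [L:Q] ≤ 2·3 = 6. Therefore [Q(√258, ∛117) : Q] = 6.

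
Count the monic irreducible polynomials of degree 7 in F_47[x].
There are 72374731488 monic irreducible polynomials of degree 7 over F_47

Each element of F_{47^7} that lies in no proper subfield is a root of exactly one monic irreducible of degree 7 over F_47, and each such polynomial has 7 distinct roots in F_{47^7}. By Möbius inversion the count is N_47(7) = (1/7) Σ_{d|7} μ(7/d) · 47^d = (1/7)(μ(7)·47^1 + μ(1)·47^7) = 506623120416/7 = 72374731488.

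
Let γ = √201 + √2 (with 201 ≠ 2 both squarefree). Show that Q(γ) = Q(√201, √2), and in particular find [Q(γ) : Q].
[Q(γ) : Q] = 4 (equivalently, Q(γ) = Q(√201, √2))

Obviously Q(γ) ⊆ Q(√201, √2), and [Q(√201, √2):Q] = 4 (since 201, 2 are distinct squarefree integers > 1 with 402 not a perfect square). To show equality we compute the minimal polynomial of γ. From γ = √201 + √2: γ^2 = 201 + 2√(402) + 2 = 203 + 2√(402), so γ^2 - 203 = 2√(402); squaring, (γ^2 - 203)^2 = 4·402, i.e. γ^4 - 406γ^2 + 41209 - 1608 = 0, i.e. γ^4 - 406γ^2 + 39601 = 0. So γ is a root of x^4 - 406x^2 + 39601. This polynomial is irreducible over Q: it has no rational root (each ±√201 ± √2 is irrational), and any factorization into two quadratics over Q would force √(402) ∈ Q (pairing opposite roots) or √201, √2 ∈ Q (other pairings), all impossible. Hence [Q(γ):Q] = 4 = [Q(√201, √2):Q], so Q(γ) = Q(√201, √2).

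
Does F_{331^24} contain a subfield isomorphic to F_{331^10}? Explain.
No: F_{331^10} is not a subfield of F_{331^24}

F_{p^m} embeds in F_{p^n} iff m | n. Here 10 ∤ 24 (since 24 = 2·10 + 4 with remainder 4 ≠ 0), so F_{331^10} is not a subfield of F_{331^24}. Equivalently: if it were, the tower law would give 10 = [F_{331^10}:F_331] dividing [F_{331^24}:F_331] = 24, contradiction.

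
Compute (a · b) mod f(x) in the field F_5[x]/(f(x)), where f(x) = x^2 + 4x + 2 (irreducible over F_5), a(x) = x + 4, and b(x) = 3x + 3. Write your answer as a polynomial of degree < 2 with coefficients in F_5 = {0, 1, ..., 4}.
a · b ≡ 3x + 1 (mod f(x))

Multiply in F_5[x]: a(x)·b(x) = (x + 4)·(3x + 3) = 3x^2 + 2. This has degree ≥ 2, so divide by f(x) over F_5: 3x^2 + 2 = (3)·(x^2 + 4x + 2) + (3x + 1). Hence a·b ≡ 3x + 1 (mod f). (F_5[x]/(f) is a field with 5^2 = 25 elements since f is irreducible of degree 2.)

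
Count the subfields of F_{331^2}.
F_{331^2} has 2 subfields

The subfields of F_{p^n} are exactly the fields F_{p^d} for d | n (each is the fixed field of the unique index-d subgroup of Gal(F_{p^n}/F_p) ≅ Z/nZ). The divisors of n = 2 are {1, 2}, giving 2 subfields: F_{331^1}, F_{331^2}.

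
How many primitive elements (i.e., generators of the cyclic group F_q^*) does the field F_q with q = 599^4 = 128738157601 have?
There are φ(128738157600) = 27898675200 primitive elements

F_q^* is cyclic of order q - 1 = 128738157600. A cyclic group of order m has exactly φ(m) generators. Here m = 128738157600 = 2^5 · 3 · 5^2 · 13 · 17 · 23 · 61 · 173, so the number of primitive elements is φ(128738157600) = 27898675200.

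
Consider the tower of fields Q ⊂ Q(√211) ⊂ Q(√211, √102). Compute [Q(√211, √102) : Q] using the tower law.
[Q(√211, √102) : Q] = 4

[Q(√211):Q] = 2 (min poly x^2 - 211, irreducible since 211 is squarefree > 1). For the top step, suppose √102 ∈ Q(√211), say √102 = c + d√211 with c, d ∈ Q. Squaring: 102 = c^2 + 211d^2 + 2cd√211. Since √211 ∉ Q this forces 2cd = 0. If d = 0 then √102 = c ∈ Q, contradicting 102 squarefree > 1. If c = 0 then 102 = 211d^2, so 211·102 = (211d)^2 is a perfect square in Q — but 211·102 = 21522 is not a perfect square (since 211 and 102 are distinct squarefree integers). Contradiction. Hence √102 ∉ Q(√211), so x^2 - 102 stays irreducible over Q(√211) and [Q(√211, √102) : Q(√211)] = 2. By the tower law, [Q(√211, √102) : Q] = 2 · 2 = 4.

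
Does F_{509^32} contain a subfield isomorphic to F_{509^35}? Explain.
No: F_{509^35} is not a subfield of F_{509^32}

F_{p^m} embeds in F_{p^n} iff m | n. Here 35 ∤ 32 (since 32 = 0·35 + 32 with remainder 32 ≠ 0), so F_{509^35} is not a subfield of F_{509^32}. Equivalently: if it were, the tower law would give 35 = [F_{509^35}:F_509] dividing [F_{509^32}:F_509] = 32, contradiction.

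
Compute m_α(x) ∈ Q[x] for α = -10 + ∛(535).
m_α(x) = x^3 + 30x^2 + 300x + 465

Set β = α + 10 = ∛(535), so β^3 = 535. Then (α + 10)^3 - 535 = 0, i.e. α is a root of g(x) = (x + 10)^3 - 535 = x^3 + 30x^2 + 300x + 465. Since g(x) = h(x + 10) where h(x) = x^3 - 535, and h is irreducible over Q (because 535 is not a perfect cube, so h has no rational root, and a monic cubic with no rational root is irreducible), g is also irreducible (irreducibility is preserved under the substitution x → x + 10). Hence m_α(x) = x^3 + 30x^2 + 300x + 465.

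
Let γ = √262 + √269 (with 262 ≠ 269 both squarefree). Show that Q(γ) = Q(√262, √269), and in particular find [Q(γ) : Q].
[Q(γ) : Q] = 4 (equivalently, Q(γ) = Q(√262, √269))

Obviously Q(γ) ⊆ Q(√262, √269), and [Q(√262, √269):Q] = 4 (since 262, 269 are distinct squarefree integers > 1 with 70478 not a perfect square). To show equality we compute the minimal polynomial of γ. From γ = √262 + √269: γ^2 = 262 + 2√(70478) + 269 = 531 + 2√(70478), so γ^2 - 531 = 2√(70478); squaring, (γ^2 - 531)^2 = 4·70478, i.e. γ^4 - 1062γ^2 + 281961 - 281912 = 0, i.e. γ^4 - 1062γ^2 + 49 = 0. So γ is a root of x^4 - 1062x^2 + 49. This polynomial is irreducible over Q: it has no rational root (each ±√262 ± √269 is irrational), and any factorization into two quadratics over Q would force √(70478) ∈ Q (pairing opposite roots) or √262, √269 ∈ Q (other pairings), all impossible. Hence [Q(γ):Q] = 4 = [Q(√262, √269):Q], so Q(γ) = Q(√262, √269).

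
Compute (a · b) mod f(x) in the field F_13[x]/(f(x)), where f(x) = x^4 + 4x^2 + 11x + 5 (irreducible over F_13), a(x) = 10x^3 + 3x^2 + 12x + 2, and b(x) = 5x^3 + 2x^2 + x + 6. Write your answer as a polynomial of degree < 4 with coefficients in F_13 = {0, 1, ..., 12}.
a · b ≡ 5x^3 + 12x^2 + 2x + 8 (mod f(x))

Multiply in F_13[x]: a(x)·b(x) = (10x^3 + 3x^2 + 12x + 2)·(5x^3 + 2x^2 + x + 6) = 11x^6 + 9x^5 + 11x^4 + 6x^3 + 8x^2 + 9x + 12. This has degree ≥ 4, so divide by f(x) over F_13: 11x^6 + 9x^5 + 11x^4 + 6x^3 + 8x^2 + 9x + 12 = (11x^2 + 9x + 6)·(x^4 + 4x^2 + 11x + 5) + (5x^3 + 12x^2 + 2x + 8). Hence a·b ≡ 5x^3 + 12x^2 + 2x + 8 (mod f). (F_13[x]/(f) is a field with 13^4 = 28561 elements since f is irreducible of degree 4.)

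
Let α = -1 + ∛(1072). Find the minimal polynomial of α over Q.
m_α(x) = x^3 + 3x^2 + 3x - 1071

Set β = α + 1 = ∛(1072), so β^3 = 1072. Then (α + 1)^3 - 1072 = 0, i.e. α is a root of g(x) = (x + 1)^3 - 1072 = x^3 + 3x^2 + 3x - 1071. Since g(x) = h(x + 1) where h(x) = x^3 - 1072, and h is irreducible over Q (because 1072 is not a perfect cube, so h has no rational root, and a monic cubic with no rational root is irreducible), g is also irreducible (irreducibility is preserved under the substitution x → x + 1). Hence m_α(x) = x^3 + 3x^2 + 3x - 1071.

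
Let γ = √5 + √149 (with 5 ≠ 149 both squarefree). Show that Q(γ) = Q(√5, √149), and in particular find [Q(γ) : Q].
[Q(γ) : Q] = 4 (equivalently, Q(γ) = Q(√5, √149))

Obviously Q(γ) ⊆ Q(√5, √149), and [Q(√5, √149):Q] = 4 (since 5, 149 are distinct squarefree integers > 1 with 745 not a perfect square). To show equality we compute the minimal polynomial of γ. From γ = √5 + √149: γ^2 = 5 + 2√(745) + 149 = 154 + 2√(745), so γ^2 - 154 = 2√(745); squaring, (γ^2 - 154)^2 = 4·745, i.e. γ^4 - 308γ^2 + 23716 - 2980 = 0, i.e. γ^4 - 308γ^2 + 20736 = 0. So γ is a root of x^4 - 308x^2 + 20736. This polynomial is irreducible over Q: it has no rational root (each ±√5 ± √149 is irrational), and any factorization into two quadratics over Q would force √(745) ∈ Q (pairing opposite roots) or √5, √149 ∈ Q (other pairings), all impossible. Hence [Q(γ):Q] = 4 = [Q(√5, √149):Q], so Q(γ) = Q(√5, √149).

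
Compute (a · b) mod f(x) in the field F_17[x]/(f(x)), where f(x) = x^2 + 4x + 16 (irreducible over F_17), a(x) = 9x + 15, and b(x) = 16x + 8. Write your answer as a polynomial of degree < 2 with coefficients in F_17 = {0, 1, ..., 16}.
a · b ≡ 8x + 9 (mod f(x))

Multiply in F_17[x]: a(x)·b(x) = (9x + 15)·(16x + 8) = 8x^2 + 6x + 1. This has degree ≥ 2, so divide by f(x) over F_17: 8x^2 + 6x + 1 = (8)·(x^2 + 4x + 16) + (8x + 9). Hence a·b ≡ 8x + 9 (mod f). (F_17[x]/(f) is a field with 17^2 = 289 elements since f is irreducible of degree 2.)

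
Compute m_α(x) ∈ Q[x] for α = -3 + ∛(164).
m_α(x) = x^3 + 9x^2 + 27x - 137

Set β = α + 3 = ∛(164), so β^3 = 164. Then (α + 3)^3 - 164 = 0, i.e. α is a root of g(x) = (x + 3)^3 - 164 = x^3 + 9x^2 + 27x - 137. Since g(x) = h(x + 3) where h(x) = x^3 - 164, and h is irreducible over Q (because 164 is not a perfect cube, so h has no rational root, and a monic cubic with no rational root is irreducible), g is also irreducible (irreducibility is preserved under the substitution x → x + 3). Hence m_α(x) = x^3 + 9x^2 + 27x - 137.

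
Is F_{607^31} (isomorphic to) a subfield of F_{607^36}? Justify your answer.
No: F_{607^31} is not a subfield of F_{607^36}

F_{p^m} embeds in F_{p^n} iff m | n. Here 31 ∤ 36 (since 36 = 1·31 + 5 with remainder 5 ≠ 0), so F_{607^31} is not a subfield of F_{607^36}. Equivalently: if it were, the tower law would give 31 = [F_{607^31}:F_607] dividing [F_{607^36}:F_607] = 36, contradiction.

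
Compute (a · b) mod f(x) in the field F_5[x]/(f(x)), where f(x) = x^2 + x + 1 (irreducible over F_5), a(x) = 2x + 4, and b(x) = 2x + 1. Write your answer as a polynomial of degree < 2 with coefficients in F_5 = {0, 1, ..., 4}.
a · b ≡ x (mod f(x))

Multiply in F_5[x]: a(x)·b(x) = (2x + 4)·(2x + 1) = 4x^2 + 4. This has degree ≥ 2, so divide by f(x) over F_5: 4x^2 + 4 = (4)·(x^2 + x + 1) + (x). Hence a·b ≡ x (mod f). (F_5[x]/(f) is a field with 5^2 = 25 elements since f is irreducible of degree 2.)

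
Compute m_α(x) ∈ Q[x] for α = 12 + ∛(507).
m_α(x) = x^3 - 36x^2 + 432x - 2235

Set β = α - 12 = ∛(507), so β^3 = 507. Then (α - 12)^3 - 507 = 0, i.e. α is a root of g(x) = (x - 12)^3 - 507 = x^3 - 36x^2 + 432x - 2235. Since g(x) = h(x - 12) where h(x) = x^3 - 507, and h is irreducible over Q (because 507 is not a perfect cube, so h has no rational root, and a monic cubic with no rational root is irreducible), g is also irreducible (irreducibility is preserved under the substitution x → x - 12). Hence m_α(x) = x^3 - 36x^2 + 432x - 2235.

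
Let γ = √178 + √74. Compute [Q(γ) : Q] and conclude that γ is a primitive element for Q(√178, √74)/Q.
[Q(γ) : Q] = 4 (equivalently, Q(γ) = Q(√178, √74))

Obviously Q(γ) ⊆ Q(√178, √74), and [Q(√178, √74):Q] = 4 (since 178, 74 are distinct squarefree integers > 1 with 13172 not a perfect square). To show equality we compute the minimal polynomial of γ. From γ = √178 + √74: γ^2 = 178 + 2√(13172) + 74 = 252 + 2√(13172), so γ^2 - 252 = 2√(13172); squaring, (γ^2 - 252)^2 = 4·13172, i.e. γ^4 - 504γ^2 + 63504 - 52688 = 0, i.e. γ^4 - 504γ^2 + 10816 = 0. So γ is a root of x^4 - 504x^2 + 10816. This polynomial is irreducible over Q: it has no rational root (each ±√178 ± √74 is irrational), and any factorization into two quadratics over Q would force √(13172) ∈ Q (pairing opposite roots) or √178, √74 ∈ Q (other pairings), all impossible. Hence [Q(γ):Q] = 4 = [Q(√178, √74):Q], so Q(γ) = Q(√178, √74).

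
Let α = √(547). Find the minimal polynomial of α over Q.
m_α(x) = x^2 - 547

α satisfies α^2 - 547 = 0, so x^2 - 547 annihilates α. Since d = 547 is squarefree and ≠ 1, it is not a perfect square in Q, so x^2 - 547 has no rational root and is therefore irreducible over Q (a degree-2 polynomial over a field is irreducible iff it has no root). Hence m_α(x) = x^2 - 547.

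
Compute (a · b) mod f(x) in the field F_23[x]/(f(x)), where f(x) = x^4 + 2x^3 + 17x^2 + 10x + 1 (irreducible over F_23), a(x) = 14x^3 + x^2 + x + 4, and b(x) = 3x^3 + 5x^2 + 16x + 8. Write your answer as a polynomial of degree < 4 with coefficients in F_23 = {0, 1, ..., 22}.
a · b ≡ 4x^3 + 20x^2 + 14x + 9 (mod f(x))

Multiply in F_23[x]: a(x)·b(x) = (14x^3 + x^2 + x + 4)·(3x^3 + 5x^2 + 16x + 8) = 19x^6 + 4x^5 + 2x^4 + 7x^3 + 21x^2 + 3x + 9. This has degree ≥ 4, so divide by f(x) over F_23: 19x^6 + 4x^5 + 2x^4 + 7x^3 + 21x^2 + 3x + 9 = (19x^2 + 12x)·(x^4 + 2x^3 + 17x^2 + 10x + 1) + (4x^3 + 20x^2 + 14x + 9). Hence a·b ≡ 4x^3 + 20x^2 + 14x + 9 (mod f). (F_23[x]/(f) is a field with 23^4 = 279841 elements since f is irreducible of degree 4.)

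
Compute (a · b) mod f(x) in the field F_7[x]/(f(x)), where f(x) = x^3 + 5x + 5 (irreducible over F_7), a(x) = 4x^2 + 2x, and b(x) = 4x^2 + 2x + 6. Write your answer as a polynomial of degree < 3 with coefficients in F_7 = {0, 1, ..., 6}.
a · b ≡ 4x^2 + 6x + 4 (mod f(x))

Multiply in F_7[x]: a(x)·b(x) = (4x^2 + 2x)·(4x^2 + 2x + 6) = 2x^4 + 2x^3 + 5x. This has degree ≥ 3, so divide by f(x) over F_7: 2x^4 + 2x^3 + 5x = (2x + 2)·(x^3 + 5x + 5) + (4x^2 + 6x + 4). Hence a·b ≡ 4x^2 + 6x + 4 (mod f). (F_7[x]/(f) is a field with 7^3 = 343 elements since f is irreducible of degree 3.)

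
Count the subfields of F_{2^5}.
F_{2^5} has 2 subfields

The subfields of F_{p^n} are exactly the fields F_{p^d} for d | n (each is the fixed field of the unique index-d subgroup of Gal(F_{p^n}/F_p) ≅ Z/nZ). The divisors of n = 5 are {1, 5}, giving 2 subfields: F_{2^1}, F_{2^5}.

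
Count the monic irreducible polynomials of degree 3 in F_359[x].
There are 15422640 monic irreducible polynomials of degree 3 over F_359

Each element of F_{359^3} that lies in no proper subfield is a root of exactly one monic irreducible of degree 3 over F_359, and each such polynomial has 3 distinct roots in F_{359^3}. By Möbius inversion the count is N_359(3) = (1/3) Σ_{d|3} μ(3/d) · 359^d = (1/3)(μ(3)·359^1 + μ(1)·359^3) = 46267920/3 = 15422640.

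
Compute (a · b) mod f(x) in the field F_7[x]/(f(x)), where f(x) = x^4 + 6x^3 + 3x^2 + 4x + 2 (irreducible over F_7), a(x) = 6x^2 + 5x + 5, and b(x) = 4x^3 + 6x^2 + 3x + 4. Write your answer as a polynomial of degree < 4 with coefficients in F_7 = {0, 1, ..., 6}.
a · b ≡ 6x^3 + 6x^2 + 3x (mod f(x))

Multiply in F_7[x]: a(x)·b(x) = (6x^2 + 5x + 5)·(4x^3 + 6x^2 + 3x + 4) = 3x^5 + 5x^3 + 6x^2 + 6. This has degree ≥ 4, so divide by f(x) over F_7: 3x^5 + 5x^3 + 6x^2 + 6 = (3x + 3)·(x^4 + 6x^3 + 3x^2 + 4x + 2) + (6x^3 + 6x^2 + 3x). Hence a·b ≡ 6x^3 + 6x^2 + 3x (mod f). (F_7[x]/(f) is a field with 7^4 = 2401 elements since f is irreducible of degree 4.)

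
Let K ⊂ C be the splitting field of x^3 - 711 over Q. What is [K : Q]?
[K : Q] = 6

The roots of x^3 - 711 are ∛711, ω∛711, ω^2∛711 where ω = e^(2πi/3) is a primitive cube root of unity, so K = Q(∛711, ω). Now [Q(∛711):Q] = 3 (since 711 is not a perfect cube, x^3 - 711 is irreducible) and [Q(ω):Q] = 2. Both 2 and 3 divide [K:Q], and [K:Q] ≤ 3·2 = 6, so [K:Q] = 6. (Equivalently: Q(∛711) ⊂ R but ω ∉ R, so [K : Q(∛711)] = 2.)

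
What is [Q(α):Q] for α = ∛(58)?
[Q(α):Q] = 3

The minimal polynomial of α is x^3 - 58, irreducible over Q since 58 is not a perfect cube (so x^3 - 58 has no rational root). Hence [Q(α):Q] = deg(m_α) = 3.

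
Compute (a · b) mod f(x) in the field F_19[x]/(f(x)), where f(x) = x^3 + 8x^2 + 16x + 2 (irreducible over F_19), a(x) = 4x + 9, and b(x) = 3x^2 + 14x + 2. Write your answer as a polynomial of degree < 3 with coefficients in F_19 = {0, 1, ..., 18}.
a · b ≡ 6x^2 + 18x + 13 (mod f(x))

Multiply in F_19[x]: a(x)·b(x) = (4x + 9)·(3x^2 + 14x + 2) = 12x^3 + 7x^2 + x + 18. This has degree ≥ 3, so divide by f(x) over F_19: 12x^3 + 7x^2 + x + 18 = (12)·(x^3 + 8x^2 + 16x + 2) + (6x^2 + 18x + 13). Hence a·b ≡ 6x^2 + 18x + 13 (mod f). (F_19[x]/(f) is a field with 19^3 = 6859 elements since f is irreducible of degree 3.)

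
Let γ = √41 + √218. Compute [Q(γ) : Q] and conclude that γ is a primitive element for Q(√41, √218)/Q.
[Q(γ) : Q] = 4 (equivalently, Q(γ) = Q(√41, √218))

Obviously Q(γ) ⊆ Q(√41, √218), and [Q(√41, √218):Q] = 4 (since 41, 218 are distinct squarefree integers > 1 with 8938 not a perfect square). To show equality we compute the minimal polynomial of γ. From γ = √41 + √218: γ^2 = 41 + 2√(8938) + 218 = 259 + 2√(8938), so γ^2 - 259 = 2√(8938); squaring, (γ^2 - 259)^2 = 4·8938, i.e. γ^4 - 518γ^2 + 67081 - 35752 = 0, i.e. γ^4 - 518γ^2 + 31329 = 0. So γ is a root of x^4 - 518x^2 + 31329. This polynomial is irreducible over Q: it has no rational root (each ±√41 ± √218 is irrational), and any factorization into two quadratics over Q would force √(8938) ∈ Q (pairing opposite roots) or √41, √218 ∈ Q (other pairings), all impossible. Hence [Q(γ):Q] = 4 = [Q(√41, √218):Q], so Q(γ) = Q(√41, √218).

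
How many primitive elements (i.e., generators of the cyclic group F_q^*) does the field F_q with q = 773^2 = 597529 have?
There are φ(597528) = 193536 primitive elements

F_q^* is cyclic of order q - 1 = 597528. A cyclic group of order m has exactly φ(m) generators. Here m = 597528 = 2^3 · 3^2 · 43 · 193, so the number of primitive elements is φ(597528) = 193536.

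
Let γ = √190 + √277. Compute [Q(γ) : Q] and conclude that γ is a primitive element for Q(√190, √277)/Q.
[Q(γ) : Q] = 4 (equivalently, Q(γ) = Q(√190, √277))

Obviously Q(γ) ⊆ Q(√190, √277), and [Q(√190, √277):Q] = 4 (since 190, 277 are distinct squarefree integers > 1 with 52630 not a perfect square). To show equality we compute the minimal polynomial of γ. From γ = √190 + √277: γ^2 = 190 + 2√(52630) + 277 = 467 + 2√(52630), so γ^2 - 467 = 2√(52630); squaring, (γ^2 - 467)^2 = 4·52630, i.e. γ^4 - 934γ^2 + 218089 - 210520 = 0, i.e. γ^4 - 934γ^2 + 7569 = 0. So γ is a root of x^4 - 934x^2 + 7569. This polynomial is irreducible over Q: it has no rational root (each ±√190 ± √277 is irrational), and any factorization into two quadratics over Q would force √(52630) ∈ Q (pairing opposite roots) or √190, √277 ∈ Q (other pairings), all impossible. Hence [Q(γ):Q] = 4 = [Q(√190, √277):Q], so Q(γ) = Q(√190, √277).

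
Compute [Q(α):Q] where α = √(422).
[Q(α):Q] = 2

[Q(α):Q] equals the degree of the minimal polynomial of α. Here α^2 = 422 and x^2 - 422 is irreducible (d = 422 is squarefree, ≠ 1, hence not a square), so deg(m_α) = 2. Thus [Q(α):Q] = 2.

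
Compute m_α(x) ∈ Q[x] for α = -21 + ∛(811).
m_α(x) = x^3 + 63x^2 + 1323x + 8450

Set β = α + 21 = ∛(811), so β^3 = 811. Then (α + 21)^3 - 811 = 0, i.e. α is a root of g(x) = (x + 21)^3 - 811 = x^3 + 63x^2 + 1323x + 8450. Since g(x) = h(x + 21) where h(x) = x^3 - 811, and h is irreducible over Q (because 811 is not a perfect cube, so h has no rational root, and a monic cubic with no rational root is irreducible), g is also irreducible (irreducibility is preserved under the substitution x → x + 21). Hence m_α(x) = x^3 + 63x^2 + 1323x + 8450.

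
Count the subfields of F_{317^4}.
F_{317^4} has 3 subfields

The subfields of F_{p^n} are exactly the fields F_{p^d} for d | n (each is the fixed field of the unique index-d subgroup of Gal(F_{p^n}/F_p) ≅ Z/nZ). The divisors of n = 4 are {1, 2, 4}, giving 3 subfields: F_{317^1}, F_{317^2}, F_{317^4}.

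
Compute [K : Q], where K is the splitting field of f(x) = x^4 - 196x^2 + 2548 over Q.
[K : Q] = 4

Solving the quadratic in x^2: x^2 = (196 ± √(196^2 - 4·2548))/2 = (196 ± √28224)/2 = (196 ± 168)/2, giving x^2 = 182 or x^2 = 14. So f(x) = (x^2 - 182)(x^2 - 14) and the roots of f are ±√182, ±√14. Hence the splitting field is K = Q(√182, √14). Since 182 and 14 are distinct squarefree integers > 1, their product 2548 is not a perfect square, so √14 ∉ Q(√182). By the tower law [K:Q] = [Q(√182,√14):Q(√182)] · [Q(√182):Q] = 2 · 2 = 4.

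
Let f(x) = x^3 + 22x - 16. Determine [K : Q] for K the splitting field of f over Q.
[K : Q] = 6

By the rational root test, any rational root of the monic integer polynomial f(x) = x^3 + 22x - 16 must be an integer dividing the constant term -16, i.e. one of ±{1, 2, 4, 8, 16}. Evaluating: f(1) = 7, f(-1) = -39, f(2) = 36, f(-2) = -68, f(4) = 136, f(-4) = -168, f(8) = 672, f(-8) = -704, f(16) = 4432, f(-16) = -4464; none is 0, so f has no rational root and is therefore irreducible over Q (a cubic with no linear factor over a field is irreducible). For an irreducible cubic, the Galois group is A_3 or S_3 according as the discriminant disc(f) = -4a^3 - 27b^2 = -4·(22)^3 - 27·(-16)^2 = -49504 is or is not a square in Q. Here disc(f) = -49504 is not a perfect square in Q, so the Galois group of f over Q is not contained in A_3 and must be all of S_3. The splitting field has degree |S_3| = 6 over Q, so [K : Q] = 6.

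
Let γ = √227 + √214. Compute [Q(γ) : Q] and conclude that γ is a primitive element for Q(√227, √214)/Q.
[Q(γ) : Q] = 4 (equivalently, Q(γ) = Q(√227, √214))

Obviously Q(γ) ⊆ Q(√227, √214), and [Q(√227, √214):Q] = 4 (since 227, 214 are distinct squarefree integers > 1 with 48578 not a perfect square). To show equality we compute the minimal polynomial of γ. From γ = √227 + √214: γ^2 = 227 + 2√(48578) + 214 = 441 + 2√(48578), so γ^2 - 441 = 2√(48578); squaring, (γ^2 - 441)^2 = 4·48578, i.e. γ^4 - 882γ^2 + 194481 - 194312 = 0, i.e. γ^4 - 882γ^2 + 169 = 0. So γ is a root of x^4 - 882x^2 + 169. This polynomial is irreducible over Q: it has no rational root (each ±√227 ± √214 is irrational), and any factorization into two quadratics over Q would force √(48578) ∈ Q (pairing opposite roots) or √227, √214 ∈ Q (other pairings), all impossible. Hence [Q(γ):Q] = 4 = [Q(√227, √214):Q], so Q(γ) = Q(√227, √214).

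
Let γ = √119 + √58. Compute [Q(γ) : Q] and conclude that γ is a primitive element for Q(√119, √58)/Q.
[Q(γ) : Q] = 4 (equivalently, Q(γ) = Q(√119, √58))

Obviously Q(γ) ⊆ Q(√119, √58), and [Q(√119, √58):Q] = 4 (since 119, 58 are distinct squarefree integers > 1 with 6902 not a perfect square). To show equality we compute the minimal polynomial of γ. From γ = √119 + √58: γ^2 = 119 + 2√(6902) + 58 = 177 + 2√(6902), so γ^2 - 177 = 2√(6902); squaring, (γ^2 - 177)^2 = 4·6902, i.e. γ^4 - 354γ^2 + 31329 - 27608 = 0, i.e. γ^4 - 354γ^2 + 3721 = 0. So γ is a root of x^4 - 354x^2 + 3721. This polynomial is irreducible over Q: it has no rational root (each ±√119 ± √58 is irrational), and any factorization into two quadratics over Q would force √(6902) ∈ Q (pairing opposite roots) or √119, √58 ∈ Q (other pairings), all impossible. Hence [Q(γ):Q] = 4 = [Q(√119, √58):Q], so Q(γ) = Q(√119, √58).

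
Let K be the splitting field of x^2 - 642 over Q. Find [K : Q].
[K : Q] = 2

f(x) = x^2 - 642 factors as (x - √642)(x + √642). The splitting field is K = Q(√642). Since 642 is squarefree and > 1, it is not a perfect square, so x^2 - 642 is irreducible over Q and [Q(√642) : Q] = 2. Hence [K : Q] = 2.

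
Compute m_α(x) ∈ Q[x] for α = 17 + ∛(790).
m_α(x) = x^3 - 51x^2 + 867x - 5703

Set β = α - 17 = ∛(790), so β^3 = 790. Then (α - 17)^3 - 790 = 0, i.e. α is a root of g(x) = (x - 17)^3 - 790 = x^3 - 51x^2 + 867x - 5703. Since g(x) = h(x - 17) where h(x) = x^3 - 790, and h is irreducible over Q (because 790 is not a perfect cube, so h has no rational root, and a monic cubic with no rational root is irreducible), g is also irreducible (irreducibility is preserved under the substitution x → x - 17). Hence m_α(x) = x^3 - 51x^2 + 867x - 5703.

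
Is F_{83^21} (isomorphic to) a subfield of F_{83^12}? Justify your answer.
No: F_{83^21} is not a subfield of F_{83^12}

F_{p^m} embeds in F_{p^n} iff m | n. Here 21 ∤ 12 (since 12 = 0·21 + 12 with remainder 12 ≠ 0), so F_{83^21} is not a subfield of F_{83^12}. Equivalently: if it were, the tower law would give 21 = [F_{83^21}:F_83] dividing [F_{83^12}:F_83] = 12, contradiction.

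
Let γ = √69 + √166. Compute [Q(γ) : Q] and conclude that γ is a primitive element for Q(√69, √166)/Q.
[Q(γ) : Q] = 4 (equivalently, Q(γ) = Q(√69, √166))

Obviously Q(γ) ⊆ Q(√69, √166), and [Q(√69, √166):Q] = 4 (since 69, 166 are distinct squarefree integers > 1 with 11454 not a perfect square). To show equality we compute the minimal polynomial of γ. From γ = √69 + √166: γ^2 = 69 + 2√(11454) + 166 = 235 + 2√(11454), so γ^2 - 235 = 2√(11454); squaring, (γ^2 - 235)^2 = 4·11454, i.e. γ^4 - 470γ^2 + 55225 - 45816 = 0, i.e. γ^4 - 470γ^2 + 9409 = 0. So γ is a root of x^4 - 470x^2 + 9409. This polynomial is irreducible over Q: it has no rational root (each ±√69 ± √166 is irrational), and any factorization into two quadratics over Q would force √(11454) ∈ Q (pairing opposite roots) or √69, √166 ∈ Q (other pairings), all impossible. Hence [Q(γ):Q] = 4 = [Q(√69, √166):Q], so Q(γ) = Q(√69, √166).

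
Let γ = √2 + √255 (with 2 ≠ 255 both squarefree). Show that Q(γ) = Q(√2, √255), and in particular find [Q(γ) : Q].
[Q(γ) : Q] = 4 (equivalently, Q(γ) = Q(√2, √255))

Obviously Q(γ) ⊆ Q(√2, √255), and [Q(√2, √255):Q] = 4 (since 2, 255 are distinct squarefree integers > 1 with 510 not a perfect square). To show equality we compute the minimal polynomial of γ. From γ = √2 + √255: γ^2 = 2 + 2√(510) + 255 = 257 + 2√(510), so γ^2 - 257 = 2√(510); squaring, (γ^2 - 257)^2 = 4·510, i.e. γ^4 - 514γ^2 + 66049 - 2040 = 0, i.e. γ^4 - 514γ^2 + 64009 = 0. So γ is a root of x^4 - 514x^2 + 64009. This polynomial is irreducible over Q: it has no rational root (each ±√2 ± √255 is irrational), and any factorization into two quadratics over Q would force √(510) ∈ Q (pairing opposite roots) or √2, √255 ∈ Q (other pairings), all impossible. Hence [Q(γ):Q] = 4 = [Q(√2, √255):Q], so Q(γ) = Q(√2, √255).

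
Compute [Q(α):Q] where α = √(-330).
[Q(α):Q] = 2

[Q(α):Q] equals the degree of the minimal polynomial of α. Here α^2 = -330 and x^2 + 330 is irreducible (d = -330 is squarefree, ≠ 1, hence not a square), so deg(m_α) = 2. Thus [Q(α):Q] = 2.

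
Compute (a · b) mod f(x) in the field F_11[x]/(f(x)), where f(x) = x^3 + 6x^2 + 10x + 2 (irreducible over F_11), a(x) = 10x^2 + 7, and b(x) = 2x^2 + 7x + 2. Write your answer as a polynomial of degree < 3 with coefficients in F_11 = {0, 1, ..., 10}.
a · b ≡ 2x^2 + 3x + 4 (mod f(x))

Multiply in F_11[x]: a(x)·b(x) = (10x^2 + 7)·(2x^2 + 7x + 2) = 9x^4 + 4x^3 + x^2 + 5x + 3. This has degree ≥ 3, so divide by f(x) over F_11: 9x^4 + 4x^3 + x^2 + 5x + 3 = (9x + 5)·(x^3 + 6x^2 + 10x + 2) + (2x^2 + 3x + 4). Hence a·b ≡ 2x^2 + 3x + 4 (mod f). (F_11[x]/(f) is a field with 11^3 = 1331 elements since f is irreducible of degree 3.)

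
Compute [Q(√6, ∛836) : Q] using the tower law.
[Q(√6, ∛836) : Q] = 6

Let L = Q(√6, ∛836). Since Q(√6) ⊂ L and [Q(√6):Q] = 2, the tower law gives 2 | [L:Q]. Likewise Q(∛836) ⊂ L with [Q(∛836):Q] = 3 (because 836 is not a perfect cube), so 3 | [L:Q]. As gcd(2,3) = 1, [L:Q] is divisible by 6. Conversely L is generated over Q by √6 and ∛836, so [L:Q] ≤ 2·3 = 6. Therefore [Q(√6, ∛836) : Q] = 6.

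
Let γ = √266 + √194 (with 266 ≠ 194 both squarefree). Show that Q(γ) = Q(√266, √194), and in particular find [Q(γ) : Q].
[Q(γ) : Q] = 4 (equivalently, Q(γ) = Q(√266, √194))

Obviously Q(γ) ⊆ Q(√266, √194), and [Q(√266, √194):Q] = 4 (since 266, 194 are distinct squarefree integers > 1 with 51604 not a perfect square). To show equality we compute the minimal polynomial of γ. From γ = √266 + √194: γ^2 = 266 + 2√(51604) + 194 = 460 + 2√(51604), so γ^2 - 460 = 2√(51604); squaring, (γ^2 - 460)^2 = 4·51604, i.e. γ^4 - 920γ^2 + 211600 - 206416 = 0, i.e. γ^4 - 920γ^2 + 5184 = 0. So γ is a root of x^4 - 920x^2 + 5184. This polynomial is irreducible over Q: it has no rational root (each ±√266 ± √194 is irrational), and any factorization into two quadratics over Q would force √(51604) ∈ Q (pairing opposite roots) or √266, √194 ∈ Q (other pairings), all impossible. Hence [Q(γ):Q] = 4 = [Q(√266, √194):Q], so Q(γ) = Q(√266, √194).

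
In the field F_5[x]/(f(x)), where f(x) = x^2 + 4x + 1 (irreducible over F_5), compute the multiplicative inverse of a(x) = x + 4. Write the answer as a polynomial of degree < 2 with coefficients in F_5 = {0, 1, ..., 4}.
a(x)^(-1) ≡ 4x (mod f(x))

Since f is irreducible over F_5, F_5[x]/(f) is a field and a(x) ≠ 0 has an inverse. Apply the extended Euclidean algorithm to f(x) and a(x) in F_5[x]: f(x) = (x)·a(x) + (1). The last nonzero remainder is the constant 1 = gcd(f, a) in F_5. Back-substituting through the division chain expresses 1 = s(x)·a(x) + t(x)·f(x) with s(x) ≡ 4x (mod f), so a(x)^(-1) ≡ s(x) = 4x (mod f). Check: (x + 4)·(4x) = 4x^2 + x ≡ 1 (mod x^2 + 4x + 1).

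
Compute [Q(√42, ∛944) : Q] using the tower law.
[Q(√42, ∛944) : Q] = 6

Let L = Q(√42, ∛944). Since Q(√42) ⊂ L and [Q(√42):Q] = 2, the tower law gives 2 | [L:Q]. Likewise Q(∛944) ⊂ L with [Q(∛944):Q] = 3 (because 944 is not a perfect cube), so 3 | [L:Q]. As gcd(2,3) = 1, [L:Q] is divisible by 6. Conversely L is generated over Q by √42 and ∛944, so [L:Q] ≤ 2·3 = 6. Therefore [Q(√42, ∛944) : Q] = 6.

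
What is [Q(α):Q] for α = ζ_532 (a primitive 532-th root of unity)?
[Q(α):Q] = 216

The minimal polynomial of ζ_532 over Q is the 532-th cyclotomic polynomial Φ_532(x), which is irreducible over Q and has degree φ(532) = 216. Hence [Q(α):Q] = φ(532) = 216.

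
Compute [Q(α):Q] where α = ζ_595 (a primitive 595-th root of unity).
[Q(α):Q] = 384

The minimal polynomial of ζ_595 over Q is the 595-th cyclotomic polynomial Φ_595(x), which is irreducible over Q and has degree φ(595) = 384. Hence [Q(α):Q] = φ(595) = 384.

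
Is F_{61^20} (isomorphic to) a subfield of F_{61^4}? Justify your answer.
No: F_{61^20} is not a subfield of F_{61^4}

F_{p^m} embeds in F_{p^n} iff m | n. Here 20 ∤ 4 (since 4 = 0·20 + 4 with remainder 4 ≠ 0), so F_{61^20} is not a subfield of F_{61^4}. Equivalently: if it were, the tower law would give 20 = [F_{61^20}:F_61] dividing [F_{61^4}:F_61] = 4, contradiction.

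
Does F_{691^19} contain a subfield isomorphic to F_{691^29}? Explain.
No: F_{691^29} is not a subfield of F_{691^19}

F_{p^m} embeds in F_{p^n} iff m | n. Here 29 ∤ 19 (since 19 = 0·29 + 19 with remainder 19 ≠ 0), so F_{691^29} is not a subfield of F_{691^19}. Equivalently: if it were, the tower law would give 29 = [F_{691^29}:F_691] dividing [F_{691^19}:F_691] = 19, contradiction.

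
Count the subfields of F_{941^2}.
F_{941^2} has 2 subfields

The subfields of F_{p^n} are exactly the fields F_{p^d} for d | n (each is the fixed field of the unique index-d subgroup of Gal(F_{p^n}/F_p) ≅ Z/nZ). The divisors of n = 2 are {1, 2}, giving 2 subfields: F_{941^1}, F_{941^2}.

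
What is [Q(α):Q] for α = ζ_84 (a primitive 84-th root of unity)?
[Q(α):Q] = 24

The minimal polynomial of ζ_84 over Q is the 84-th cyclotomic polynomial Φ_84(x), which is irreducible over Q and has degree φ(84) = 24. Hence [Q(α):Q] = φ(84) = 24.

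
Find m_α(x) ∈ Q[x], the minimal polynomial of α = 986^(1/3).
m_α(x) = x^3 - 986

α satisfies α^3 = 986, so x^3 - 986 annihilates α. By the rational root test, a rational root p/q (in lowest terms) of x^3 - 986 would satisfy p^3 = 986 q^3, forcing q = 1 and p^3 = 986; but 986 is not a perfect cube, contradiction. A monic cubic over Q with no rational root is irreducible (any nontrivial factorization would include a linear factor). Hence x^3 - 986 is the minimal polynomial of α, and in particular [Q(α):Q] = 3.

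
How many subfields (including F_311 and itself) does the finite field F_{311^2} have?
F_{311^2} has 2 subfields

The subfields of F_{p^n} are exactly the fields F_{p^d} for d | n (each is the fixed field of the unique index-d subgroup of Gal(F_{p^n}/F_p) ≅ Z/nZ). The divisors of n = 2 are {1, 2}, giving 2 subfields: F_{311^1}, F_{311^2}.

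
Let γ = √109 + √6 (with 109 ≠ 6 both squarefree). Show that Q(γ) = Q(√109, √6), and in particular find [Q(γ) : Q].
[Q(γ) : Q] = 4 (equivalently, Q(γ) = Q(√109, √6))

Obviously Q(γ) ⊆ Q(√109, √6), and [Q(√109, √6):Q] = 4 (since 109, 6 are distinct squarefree integers > 1 with 654 not a perfect square). To show equality we compute the minimal polynomial of γ. From γ = √109 + √6: γ^2 = 109 + 2√(654) + 6 = 115 + 2√(654), so γ^2 - 115 = 2√(654); squaring, (γ^2 - 115)^2 = 4·654, i.e. γ^4 - 230γ^2 + 13225 - 2616 = 0, i.e. γ^4 - 230γ^2 + 10609 = 0. So γ is a root of x^4 - 230x^2 + 10609. This polynomial is irreducible over Q: it has no rational root (each ±√109 ± √6 is irrational), and any factorization into two quadratics over Q would force √(654) ∈ Q (pairing opposite roots) or √109, √6 ∈ Q (other pairings), all impossible. Hence [Q(γ):Q] = 4 = [Q(√109, √6):Q], so Q(γ) = Q(√109, √6).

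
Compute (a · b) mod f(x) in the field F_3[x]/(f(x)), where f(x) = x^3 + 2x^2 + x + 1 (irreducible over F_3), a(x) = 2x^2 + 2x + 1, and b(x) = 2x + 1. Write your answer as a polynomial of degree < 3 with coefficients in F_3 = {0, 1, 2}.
a · b ≡ x^2 (mod f(x))

Multiply in F_3[x]: a(x)·b(x) = (2x^2 + 2x + 1)·(2x + 1) = x^3 + x + 1. This has degree ≥ 3, so divide by f(x) over F_3: x^3 + x + 1 = (1)·(x^3 + 2x^2 + x + 1) + (x^2). Hence a·b ≡ x^2 (mod f). (F_3[x]/(f) is a field with 3^3 = 27 elements since f is irreducible of degree 3.)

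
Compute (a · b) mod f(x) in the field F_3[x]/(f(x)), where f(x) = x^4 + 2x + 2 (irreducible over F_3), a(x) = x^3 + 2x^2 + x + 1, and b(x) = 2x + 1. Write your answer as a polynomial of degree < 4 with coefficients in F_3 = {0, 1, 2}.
a · b ≡ 2x^3 + x^2 + 2x (mod f(x))

Multiply in F_3[x]: a(x)·b(x) = (x^3 + 2x^2 + x + 1)·(2x + 1) = 2x^4 + 2x^3 + x^2 + 1. This has degree ≥ 4, so divide by f(x) over F_3: 2x^4 + 2x^3 + x^2 + 1 = (2)·(x^4 + 2x + 2) + (2x^3 + x^2 + 2x). Hence a·b ≡ 2x^3 + x^2 + 2x (mod f). (F_3[x]/(f) is a field with 3^4 = 81 elements since f is irreducible of degree 4.)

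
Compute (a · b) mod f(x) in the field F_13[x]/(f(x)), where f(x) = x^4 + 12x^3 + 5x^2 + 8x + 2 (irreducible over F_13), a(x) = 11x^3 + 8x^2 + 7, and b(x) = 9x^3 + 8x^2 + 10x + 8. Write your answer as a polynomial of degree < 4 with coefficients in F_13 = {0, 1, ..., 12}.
a · b ≡ 6x^3 + 6x^2 + 9x + 11 (mod f(x))

Multiply in F_13[x]: a(x)·b(x) = (11x^3 + 8x^2 + 7)·(9x^3 + 8x^2 + 10x + 8) = 8x^6 + 4x^5 + 5x^4 + 10x^3 + 3x^2 + 5x + 4. This has degree ≥ 4, so divide by f(x) over F_13: 8x^6 + 4x^5 + 5x^4 + 10x^3 + 3x^2 + 5x + 4 = (8x^2 + 12x + 3)·(x^4 + 12x^3 + 5x^2 + 8x + 2) + (6x^3 + 6x^2 + 9x + 11). Hence a·b ≡ 6x^3 + 6x^2 + 9x + 11 (mod f). (F_13[x]/(f) is a field with 13^4 = 28561 elements since f is irreducible of degree 4.)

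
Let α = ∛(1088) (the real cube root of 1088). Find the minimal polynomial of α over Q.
m_α(x) = x^3 - 1088

α satisfies α^3 = 1088, so x^3 - 1088 annihilates α. By the rational root test, a rational root p/q (in lowest terms) of x^3 - 1088 would satisfy p^3 = 1088 q^3, forcing q = 1 and p^3 = 1088; but 1088 is not a perfect cube, contradiction. A monic cubic over Q with no rational root is irreducible (any nontrivial factorization would include a linear factor). Hence x^3 - 1088 is the minimal polynomial of α, and in particular [Q(α):Q] = 3.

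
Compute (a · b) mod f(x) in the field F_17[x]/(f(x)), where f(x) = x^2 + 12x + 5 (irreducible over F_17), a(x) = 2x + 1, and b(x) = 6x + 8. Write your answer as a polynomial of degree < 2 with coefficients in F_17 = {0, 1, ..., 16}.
a · b ≡ 14x + 16 (mod f(x))

Multiply in F_17[x]: a(x)·b(x) = (2x + 1)·(6x + 8) = 12x^2 + 5x + 8. This has degree ≥ 2, so divide by f(x) over F_17: 12x^2 + 5x + 8 = (12)·(x^2 + 12x + 5) + (14x + 16). Hence a·b ≡ 14x + 16 (mod f). (F_17[x]/(f) is a field with 17^2 = 289 elements since f is irreducible of degree 2.)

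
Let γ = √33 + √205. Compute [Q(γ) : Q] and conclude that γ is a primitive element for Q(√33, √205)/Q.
[Q(γ) : Q] = 4 (equivalently, Q(γ) = Q(√33, √205))

Obviously Q(γ) ⊆ Q(√33, √205), and [Q(√33, √205):Q] = 4 (since 33, 205 are distinct squarefree integers > 1 with 6765 not a perfect square). To show equality we compute the minimal polynomial of γ. From γ = √33 + √205: γ^2 = 33 + 2√(6765) + 205 = 238 + 2√(6765), so γ^2 - 238 = 2√(6765); squaring, (γ^2 - 238)^2 = 4·6765, i.e. γ^4 - 476γ^2 + 56644 - 27060 = 0, i.e. γ^4 - 476γ^2 + 29584 = 0. So γ is a root of x^4 - 476x^2 + 29584. This polynomial is irreducible over Q: it has no rational root (each ±√33 ± √205 is irrational), and any factorization into two quadratics over Q would force √(6765) ∈ Q (pairing opposite roots) or √33, √205 ∈ Q (other pairings), all impossible. Hence [Q(γ):Q] = 4 = [Q(√33, √205):Q], so Q(γ) = Q(√33, √205).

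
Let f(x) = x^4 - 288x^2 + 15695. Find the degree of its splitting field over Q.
[K : Q] = 4

Solving the quadratic in x^2: x^2 = (288 ± √(288^2 - 4·15695))/2 = (288 ± √20164)/2 = (288 ± 142)/2, giving x^2 = 73 or x^2 = 215. So f(x) = (x^2 - 73)(x^2 - 215) and the roots of f are ±√73, ±√215. Hence the splitting field is K = Q(√73, √215). Since 73 and 215 are distinct squarefree integers > 1, their product 15695 is not a perfect square, so √215 ∉ Q(√73). By the tower law [K:Q] = [Q(√73,√215):Q(√73)] · [Q(√73):Q] = 2 · 2 = 4.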